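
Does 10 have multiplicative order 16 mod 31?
Powers of 10 mod 31: 10^1≡10, 10^2≡7, 10^3≡8, 10^4≡18, 10^5≡25, 10^6≡2, 10^7≡20, 10^8≡14, 10^9≡16, 10^10≡5, 10^11≡19, 10^12≡4, 10^13≡9, 10^14≡28, 10^15≡1. Already 10^15≡1, so the order is 15 < 16. No, the actual order is 15.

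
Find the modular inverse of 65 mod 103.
Since 103 is prime, by Fermat 65^(-1) ≡ 65^{101} ≡ 84 (mod 103). Verify: 65 × 84 = 5460 ≡ 1 (mod 103)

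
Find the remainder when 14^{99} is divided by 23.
By Fermat: 14^{22} ≡ 1 mod 23. 99 = 4×22 + 11. So 14^{99} ≡ 14^{11} ≡ 22 mod 23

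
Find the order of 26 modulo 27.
Powers of 26 mod 27: 26^1≡26, 26^2≡1. Order = 2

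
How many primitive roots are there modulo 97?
A prime p has φ(p-1) primitive roots; here φ(96) = 32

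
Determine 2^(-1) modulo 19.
Since 19 is prime, by Fermat 2^(-1) ≡ 2^{17} ≡ 10 (mod 19). Verify: 2 × 10 = 20 ≡ 1 (mod 19)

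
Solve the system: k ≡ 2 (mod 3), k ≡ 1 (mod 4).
M = 3 × 4 = 12. M₁ = 4, y₁ ≡ 1 (mod 3). M₂ = 3, y₂ ≡ 3 (mod 4). k = 2×4×1 + 1×3×3 ≡ 5 (mod 12)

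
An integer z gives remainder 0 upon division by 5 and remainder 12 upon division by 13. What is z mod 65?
M = 5 × 13 = 65. M₁ = 13, y₁ ≡ 2 mod 5. M₂ = 5, y₂ ≡ 8 mod 13. z = 0×13×2 + 12×5×8 ≡ 25 mod 65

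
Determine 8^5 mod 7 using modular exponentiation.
By repeated squaring (mod 7): 8^{1}≡1, 8^{2}≡1, 8^{4}≡1. Then 8^{5} = 8^{4+1} ≡ 1 × 1 ≡ 1 (mod 7)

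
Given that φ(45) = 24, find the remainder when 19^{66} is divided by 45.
By Euler: 19^{24} ≡ 1 (mod 45) since gcd(19, 45) = 1. 66 = 2×24 + 18. So 19^{66} ≡ 19^{18} ≡ 1 (mod 45)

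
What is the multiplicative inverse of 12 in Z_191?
Since 191 is prime, by Fermat 12^(-1) ≡ 12^{189} ≡ 16 mod 191. Verify: 12 × 16 = 192 ≡ 1 mod 191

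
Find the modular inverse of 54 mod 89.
Since 89 is prime, by Fermat 54^(-1) ≡ 54^{87} ≡ 61 (mod 89). Verify: 54 × 61 = 3294 ≡ 1 (mod 89)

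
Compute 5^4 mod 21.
5^{4} = 625 ≡ 16 (mod 21)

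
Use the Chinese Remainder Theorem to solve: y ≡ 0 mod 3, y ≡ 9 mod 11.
M = 3 × 11 = 33. M₁ = 11, y₁ ≡ 2 mod 3. M₂ = 3, y₂ ≡ 4 mod 11. y = 0×11×2 + 9×3×4 ≡ 9 mod 33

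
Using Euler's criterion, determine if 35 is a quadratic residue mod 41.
By Euler's criterion: 35^{20} ≡ 40 mod 41. Since this equals -1 (≡ 40), 35 is not a QR.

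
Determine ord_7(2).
Powers of 2 mod 7: 2^1≡2, 2^2≡4, 2^3≡1. So the order of 2 is 3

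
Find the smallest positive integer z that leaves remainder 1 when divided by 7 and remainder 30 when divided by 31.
M = 7 × 31 = 217. M₁ = 31, y₁ ≡ 5 (mod 7). M₂ = 7, y₂ ≡ 9 (mod 31). z = 1×31×5 + 30×7×9 ≡ 92 (mod 217)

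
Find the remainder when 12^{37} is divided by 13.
By Fermat: 12^{12} ≡ 1 mod 13. 37 = 3×12 + 1. So 12^{37} ≡ 12^{1} ≡ 12 mod 13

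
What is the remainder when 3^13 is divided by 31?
By repeated squaring (mod 31): 3^{1}≡3, 3^{2}≡9, 3^{4}≡19, 3^{8}≡20. Then 3^{13} = 3^{8+4+1} ≡ 20 × 19 × 3 ≡ 24 (mod 31)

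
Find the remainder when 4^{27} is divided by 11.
By Fermat: 4^{10} ≡ 1 mod 11. 27 = 2×10 + 7. So 4^{27} ≡ 4^{7} ≡ 5 mod 11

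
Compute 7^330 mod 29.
Using Fermat: 7^{28} ≡ 1 mod 29. 330 ≡ 22 mod 28. So 7^{330} ≡ 7^{22} ≡ 7 mod 29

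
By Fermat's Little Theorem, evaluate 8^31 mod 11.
By Fermat: 8^{10} ≡ 1 (mod 11). 31 = 3×10 + 1. So 8^{31} ≡ 8^{1} ≡ 8 (mod 11)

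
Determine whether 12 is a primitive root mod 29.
12^{4} ≡ 1 mod 29 and 4 < 28, so ord_29(12) = 4 ≠ 28 and 12 is not a primitive root.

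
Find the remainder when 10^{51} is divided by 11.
By Fermat: 10^{10} ≡ 1 (mod 11). 51 = 5×10 + 1. So 10^{51} ≡ 10^{1} ≡ 10 (mod 11)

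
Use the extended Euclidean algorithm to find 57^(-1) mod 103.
Extended GCD: 57(47) + 103(-26) = 1. So 57^(-1) ≡ 47 (mod 103). Verify: 57 × 47 = 2679 ≡ 1 (mod 103)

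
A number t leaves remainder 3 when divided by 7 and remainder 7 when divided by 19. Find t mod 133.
M = 7 × 19 = 133. M₁ = 19, y₁ ≡ 3 mod 7. M₂ = 7, y₂ ≡ 11 mod 19. t = 3×19×3 + 7×7×11 ≡ 45 mod 133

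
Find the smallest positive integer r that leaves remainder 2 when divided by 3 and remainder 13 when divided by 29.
M = 3 × 29 = 87. M₁ = 29, y₁ ≡ 2 (mod 3). M₂ = 3, y₂ ≡ 10 (mod 29). r = 2×29×2 + 13×3×10 ≡ 71 (mod 87)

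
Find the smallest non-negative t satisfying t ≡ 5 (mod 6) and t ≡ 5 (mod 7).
M = 6 × 7 = 42. M₁ = 7, y₁ ≡ 1 (mod 6). M₂ = 6, y₂ ≡ 6 (mod 7). t = 5×7×1 + 5×6×6 ≡ 5 (mod 42)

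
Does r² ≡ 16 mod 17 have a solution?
By Euler's criterion: 16^{8} ≡ 1 mod 17. Since this equals 1, 16 is a QR.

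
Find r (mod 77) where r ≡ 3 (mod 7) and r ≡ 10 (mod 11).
M = 7 × 11 = 77. M₁ = 11, y₁ ≡ 2 (mod 7). M₂ = 7, y₂ ≡ 8 (mod 11). r = 3×11×2 + 10×7×8 ≡ 10 (mod 77)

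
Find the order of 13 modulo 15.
Powers of 13 mod 15: 13^1≡13, 13^2≡4, 13^3≡7, 13^4≡1. So the order of 13 is 4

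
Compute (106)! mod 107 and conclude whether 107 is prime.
(106)! mod 107 = 106. Since 106 ≡ -1 (mod 107), 107 is prime.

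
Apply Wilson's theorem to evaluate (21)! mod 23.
(22)! = (21)! × (22) ≡ -1 (mod 23). So (21)! ≡ -1 × (22)^(-1) ≡ (-1)×(-1) = 1 (mod 23)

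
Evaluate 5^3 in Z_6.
5^{3} = 125 ≡ 5 mod 6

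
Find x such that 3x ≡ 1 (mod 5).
Since 5 is prime, by Fermat 3^(-1) ≡ 3^{3} ≡ 2 (mod 5). Verify: 3 × 2 = 6 ≡ 1 (mod 5)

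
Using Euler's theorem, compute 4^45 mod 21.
By Euler: 4^{12} ≡ 1 mod 21 since gcd(4, 21) = 1. 45 = 3×12 + 9. So 4^{45} ≡ 4^{9} ≡ 1 mod 21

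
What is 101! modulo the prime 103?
(102)! = (101)! × (102) ≡ -1 mod 103. So (101)! ≡ -1 × (102)^(-1) ≡ (-1)×(-1) = 1 mod 103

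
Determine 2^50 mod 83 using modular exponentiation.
By repeated squaring mod 83: 2^{1}≡2, 2^{2}≡4, 2^{4}≡16, 2^{8}≡7, 2^{16}≡49, 2^{32}≡77. Then 2^{50} = 2^{32+16+2} ≡ 77 × 49 × 4 ≡ 69 mod 83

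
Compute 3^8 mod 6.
By repeated squaring mod 6: 3^{1}≡3, 3^{2}≡3, 3^{4}≡3, 3^{8}≡3. So 3^{8} ≡ 3 mod 6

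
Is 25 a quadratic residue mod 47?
By Euler's criterion: 25^{23} ≡ 1 (mod 47). Since this equals 1, 25 is a QR.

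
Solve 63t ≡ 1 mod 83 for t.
Since 83 is prime, by Fermat 63^(-1) ≡ 63^{81} ≡ 29 mod 83. Verify: 63 × 29 = 1827 ≡ 1 mod 83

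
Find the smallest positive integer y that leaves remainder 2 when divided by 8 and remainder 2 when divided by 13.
M = 8 × 13 = 104. M₁ = 13, y₁ ≡ 5 mod 8. M₂ = 8, y₂ ≡ 5 mod 13. y = 2×13×5 + 2×8×5 ≡ 2 mod 104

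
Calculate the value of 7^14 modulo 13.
Using Fermat: 7^{12} ≡ 1 (mod 13). 14 ≡ 2 (mod 12). So 7^{14} ≡ 7^{2} ≡ 10 (mod 13)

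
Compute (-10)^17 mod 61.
By repeated squaring (mod 61): (-10)^{1}≡51, (-10)^{2}≡39, (-10)^{4}≡57, (-10)^{8}≡16, (-10)^{16}≡12. Then (-10)^{17} = (-10)^{16+1} ≡ 12 × 51 ≡ 2 (mod 61)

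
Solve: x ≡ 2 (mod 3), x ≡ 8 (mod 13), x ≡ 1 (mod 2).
M = 3 × 13 × 2 = 78. M₁ = 26, y₁ ≡ 2 (mod 3). M₂ = 6, y₂ ≡ 11 (mod 13). M₃ = 39, y₃ ≡ 1 (mod 2). x = 2×26×2 + 8×6×11 + 1×39×1 ≡ 47 (mod 78)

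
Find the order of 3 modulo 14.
Powers of 3 mod 14: 3^1≡3, 3^2≡9, 3^3≡13, 3^4≡11, 3^5≡5, 3^6≡1. Order = 6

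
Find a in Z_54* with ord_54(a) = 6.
17 has order 6 mod 54 since 17^{6} ≡ 1 mod 54 and no smaller power works.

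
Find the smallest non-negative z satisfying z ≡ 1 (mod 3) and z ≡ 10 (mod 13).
M = 3 × 13 = 39. M₁ = 13, y₁ ≡ 1 (mod 3). M₂ = 3, y₂ ≡ 9 (mod 13). z = 1×13×1 + 10×3×9 ≡ 10 (mod 39)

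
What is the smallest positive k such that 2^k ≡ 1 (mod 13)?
Powers of 2 mod 13: 2^1≡2, 2^2≡4, 2^3≡8, 2^4≡3, 2^5≡6, 2^6≡12, 2^7≡11, 2^8≡9, 2^9≡5, 2^10≡10, 2^11≡7, 2^12≡1. ord_13(2) = 12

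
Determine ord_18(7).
Powers of 7 mod 18: 7^1≡7, 7^2≡13, 7^3≡1. So the order of 7 is 3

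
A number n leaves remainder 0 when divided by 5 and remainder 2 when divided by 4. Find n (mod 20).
M = 5 × 4 = 20. M₁ = 4, y₁ ≡ 4 (mod 5). M₂ = 5, y₂ ≡ 1 (mod 4). n = 0×4×4 + 2×5×1 ≡ 10 (mod 20)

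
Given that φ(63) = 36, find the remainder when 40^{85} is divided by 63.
By Euler: 40^{36} ≡ 1 (mod 63) since gcd(40, 63) = 1. 85 = 2×36 + 13. So 40^{85} ≡ 40^{13} ≡ 40 (mod 63)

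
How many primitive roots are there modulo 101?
Number of primitive roots mod 101 = φ(p-1) = φ(100) = 40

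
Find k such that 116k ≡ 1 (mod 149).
Since 149 is prime, by Fermat 116^(-1) ≡ 116^{147} ≡ 9 (mod 149). Verify: 116 × 9 = 1044 ≡ 1 (mod 149)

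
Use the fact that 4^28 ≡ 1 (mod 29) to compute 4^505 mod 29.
By Fermat: 4^{28} ≡ 1 (mod 29). 505 ≡ 1 (mod 28). So 4^{505} ≡ 4^{1} ≡ 4 (mod 29)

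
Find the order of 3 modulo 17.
Powers of 3 mod 17: 3^1≡3, 3^2≡9, 3^3≡10, 3^4≡13, 3^5≡5, 3^6≡15, 3^7≡11, 3^8≡16, 3^9≡14, 3^10≡8, 3^11≡7, 3^12≡4, 3^13≡12, 3^14≡2, 3^15≡6, 3^16≡1. Order = 16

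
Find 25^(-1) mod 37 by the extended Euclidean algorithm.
Extended GCD: 25(3) + 37(-2) = 1. So 25^(-1) ≡ 3 mod 37. Verify: 25 × 3 = 75 ≡ 1 mod 37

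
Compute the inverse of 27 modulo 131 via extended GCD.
Extended GCD: 27(34) + 131(-7) = 1. So 27^(-1) ≡ 34 (mod 131). Verify: 27 × 34 = 918 ≡ 1 (mod 131)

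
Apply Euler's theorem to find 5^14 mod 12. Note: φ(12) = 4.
By Euler: 5^{4} ≡ 1 mod 12 since gcd(5, 12) = 1. 14 = 3×4 + 2. So 5^{14} ≡ 5^{2} ≡ 1 mod 12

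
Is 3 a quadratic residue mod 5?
By Euler's criterion: 3^{2} ≡ 4 (mod 5). Since this equals -1 (≡ 4), 3 is not a QR.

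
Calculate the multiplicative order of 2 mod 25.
Powers of 2 mod 25: 2^1≡2, 2^2≡4, 2^3≡8, 2^4≡16, 2^5≡7, 2^6≡14, 2^7≡3, 2^8≡6, 2^9≡12, 2^10≡24, 2^11≡23, 2^12≡21, 2^13≡17, 2^14≡9, 2^15≡18, 2^16≡11, 2^17≡22, 2^18≡19, 2^19≡13, 2^20≡1. So the order of 2 is 20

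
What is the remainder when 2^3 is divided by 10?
2^{3} = 8 ≡ 8 (mod 10)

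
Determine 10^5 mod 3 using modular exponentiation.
Using Fermat: 10^{2} ≡ 1 (mod 3). 5 ≡ 1 (mod 2). So 10^{5} ≡ 10^{1} ≡ 1 (mod 3)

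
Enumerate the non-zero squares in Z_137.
QRs mod 137: {1, 2, 4, 7, 8, 9, 11, 14, 15, 16, 17, 18, 19, 22, 25, 28, 30, 32, 34, 36, 37, 38, 39, 44, 49, 50, 56, 59, 60, 61, 63, 64, 65, 68, 69, 72, 73, 74, 76, 77, 78, 81, 87, 88, 93, 98, 99, 100, 101, 103, 105, 107, 109, 112, 115, 118, 119, 120, 121, 122, 123, 126, 128, 129, 130, 133, 135, 136}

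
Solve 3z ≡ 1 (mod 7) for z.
Since 7 is prime, by Fermat 3^(-1) ≡ 3^{5} ≡ 5 (mod 7). Verify: 3 × 5 = 15 ≡ 1 (mod 7)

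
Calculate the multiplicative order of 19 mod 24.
Powers of 19 mod 24: 19^1≡19, 19^2≡1. So the order of 19 is 2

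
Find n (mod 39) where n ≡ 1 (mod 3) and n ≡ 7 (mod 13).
M = 3 × 13 = 39. M₁ = 13, y₁ ≡ 1 (mod 3). M₂ = 3, y₂ ≡ 9 (mod 13). n = 1×13×1 + 7×3×9 ≡ 7 (mod 39)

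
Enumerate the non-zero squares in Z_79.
QRs mod 79: {1, 2, 4, 5, 8, 9, 10, 11, 13, 16, 18, 19, 20, 21, 22, 23, 25, 26, 31, 32, 36, 38, 40, 42, 44, 45, 46, 49, 50, 51, 52, 55, 62, 64, 65, 67, 72, 73, 76}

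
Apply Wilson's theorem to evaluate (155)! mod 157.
(156)! = (155)! × (156) ≡ -1 mod 157. So (155)! ≡ -1 × (156)^(-1) ≡ (-1)×(-1) = 1 mod 157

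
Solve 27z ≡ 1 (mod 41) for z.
Since 41 is prime, by Fermat 27^(-1) ≡ 27^{39} ≡ 38 (mod 41). Verify: 27 × 38 = 1026 ≡ 1 (mod 41)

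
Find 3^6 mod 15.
By repeated squaring mod 15: 3^{1}≡3, 3^{2}≡9, 3^{4}≡6. Then 3^{6} = 3^{4+2} ≡ 6 × 9 ≡ 9 mod 15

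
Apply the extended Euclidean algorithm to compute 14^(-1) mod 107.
Extended GCD: 14(23) + 107(-3) = 1. So 14^(-1) ≡ 23 mod 107. Verify: 14 × 23 = 322 ≡ 1 mod 107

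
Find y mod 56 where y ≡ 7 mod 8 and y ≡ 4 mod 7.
M = 8 × 7 = 56. M₁ = 7, y₁ ≡ 7 mod 8. M₂ = 8, y₂ ≡ 1 mod 7. y = 7×7×7 + 4×8×1 ≡ 39 mod 56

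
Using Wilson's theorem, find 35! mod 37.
(36)! = (35)! × (36) ≡ -1 (mod 37). So (35)! ≡ -1 × (36)^(-1) ≡ (-1)×(-1) = 1 (mod 37)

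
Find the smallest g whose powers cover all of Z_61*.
g = 2. For each prime q|60: 2^{30}≡60, 2^{20}≡47, 2^{12}≡9, none ≡ 1, so ord_61(2) = 60 and 2 is a primitive root.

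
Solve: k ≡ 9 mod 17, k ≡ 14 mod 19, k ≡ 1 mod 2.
M = 17 × 19 × 2 = 646. M₁ = 38, y₁ ≡ 13 mod 17. M₂ = 34, y₂ ≡ 14 mod 19. M₃ = 323, y₃ ≡ 1 mod 2. k = 9×38×13 + 14×34×14 + 1×323×1 ≡ 451 mod 646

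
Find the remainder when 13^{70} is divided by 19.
By Fermat: 13^{18} ≡ 1 mod 19. 70 = 3×18 + 16. So 13^{70} ≡ 13^{16} ≡ 9 mod 19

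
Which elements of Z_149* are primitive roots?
There are φ(148) = 72 primitive roots mod 149: {2, 3, 8, 10, 11, 12, 13, 14, 15, 18, 21, 23, 27, 32, 34, 38, 40, 41, 43, 48, 50, 51, 52, 55, 56, 57, 58, 59, 60, 62, 65, 66, 70, 71, 72, 74, 75, 77, 78, 79, 83, 84, 87, 89, 90, 91, 92, 93, 94, 97, 98, 99, 101, 106, 108, 109, 111, 115, 117, 122, 126, 128, 131, 134, 135, 136, 137, 138, 139, 141, 146, 147}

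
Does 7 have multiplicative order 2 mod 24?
Powers of 7 mod 24: 7^1≡7, 7^2≡1. First k with 7^k≡1 is k=2. Yes, ord_24(7) = 2.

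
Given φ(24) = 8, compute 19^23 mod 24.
By Euler: 19^{8} ≡ 1 (mod 24) since gcd(19, 24) = 1. 23 = 2×8 + 7. So 19^{23} ≡ 19^{7} ≡ 19 (mod 24)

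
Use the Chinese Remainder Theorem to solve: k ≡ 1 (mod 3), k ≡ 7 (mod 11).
M = 3 × 11 = 33. M₁ = 11, y₁ ≡ 2 (mod 3). M₂ = 3, y₂ ≡ 4 (mod 11). k = 1×11×2 + 7×3×4 ≡ 7 (mod 33)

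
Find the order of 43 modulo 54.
Powers of 43 mod 54: 43^1≡43, 43^2≡13, 43^3≡19, 43^4≡7, 43^5≡31, 43^6≡37, 43^7≡25, 43^8≡49, 43^9≡1. ord_54(43) = 9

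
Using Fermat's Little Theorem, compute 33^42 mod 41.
By Fermat: 33^{40} ≡ 1 (mod 41). So 33^{42} = 33^{40} · 33^{2} ≡ 33^{2} ≡ 23 (mod 41)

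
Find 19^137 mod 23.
Using Fermat: 19^{22} ≡ 1 mod 23. 137 ≡ 5 mod 22. So 19^{137} ≡ 19^{5} ≡ 11 mod 23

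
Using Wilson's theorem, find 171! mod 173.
(172)! = (171)! × (172) ≡ -1 (mod 173). So (171)! ≡ -1 × (172)^(-1) ≡ (-1)×(-1) = 1 (mod 173)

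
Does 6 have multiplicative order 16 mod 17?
Powers of 6 mod 17: 6^1≡6, 6^2≡2, 6^3≡12, 6^4≡4, 6^5≡7, 6^6≡8, 6^7≡14, 6^8≡16, 6^9≡11, 6^10≡15, 6^11≡5, 6^12≡13, 6^13≡10, 6^14≡9, 6^15≡3, 6^16≡1. First k with 6^k≡1 is k=16. Yes, ord_17(6) = 16.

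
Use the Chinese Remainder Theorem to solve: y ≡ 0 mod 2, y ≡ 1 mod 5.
M = 2 × 5 = 10. M₁ = 5, y₁ ≡ 1 mod 2. M₂ = 2, y₂ ≡ 3 mod 5. y = 0×5×1 + 1×2×3 ≡ 6 mod 10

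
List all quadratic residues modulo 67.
QRs mod 67: {1, 4, 6, 9, 10, 14, 15, 16, 17, 19, 21, 22, 23, 24, 25, 26, 29, 33, 35, 36, 37, 39, 40, 47, 49, 54, 55, 56, 59, 60, 62, 64, 65}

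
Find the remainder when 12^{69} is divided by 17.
By Fermat: 12^{16} ≡ 1 (mod 17). 69 = 4×16 + 5. So 12^{69} ≡ 12^{5} ≡ 3 (mod 17)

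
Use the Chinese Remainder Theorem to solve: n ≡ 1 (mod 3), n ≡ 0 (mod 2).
M = 3 × 2 = 6. M₁ = 2, y₁ ≡ 2 (mod 3). M₂ = 3, y₂ ≡ 1 (mod 2). n = 1×2×2 + 0×3×1 ≡ 4 (mod 6)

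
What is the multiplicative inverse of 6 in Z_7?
Since 7 is prime, by Fermat 6^(-1) ≡ 6^{5} ≡ 6 mod 7. Verify: 6 × 6 = 36 ≡ 1 mod 7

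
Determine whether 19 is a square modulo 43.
By Euler's criterion: 19^{21} ≡ 42 (mod 43). Since this equals -1 (≡ 42), 19 is not a QR.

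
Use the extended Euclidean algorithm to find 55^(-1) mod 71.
Extended GCD: 55(31) + 71(-24) = 1. So 55^(-1) ≡ 31 mod 71. Verify: 55 × 31 = 1705 ≡ 1 mod 71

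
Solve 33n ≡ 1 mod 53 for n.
Since 53 is prime, by Fermat 33^(-1) ≡ 33^{51} ≡ 45 mod 53. Verify: 33 × 45 = 1485 ≡ 1 mod 53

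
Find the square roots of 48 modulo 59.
The square roots of 48 mod 59 are 15 and 44. Verify: 15² = 225 ≡ 48 mod 59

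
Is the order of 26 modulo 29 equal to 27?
Powers of 26 mod 29: 26^1≡26, 26^2≡9, 26^3≡2, 26^4≡23, 26^5≡18, 26^6≡4, 26^7≡17, 26^8≡7, 26^9≡8, 26^10≡5, 26^11≡14, 26^12≡16, 26^13≡10, 26^14≡28, 26^15≡3, 26^16≡20, 26^17≡27, 26^18≡6, 26^19≡11, 26^20≡25, 26^21≡12, 26^22≡22, 26^23≡21, 26^24≡24, 26^25≡15, 26^26≡13, 26^27≡19, 26^28≡1. 26^27≡19≢1, so ord ≠ 27. No, the actual order is 28.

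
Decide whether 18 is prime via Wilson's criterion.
(17)! mod 18 = 0. Since 0 ≢ -1 (mod 18), 18 is not prime.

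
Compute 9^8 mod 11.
By repeated squaring mod 11: 9^{1}≡9, 9^{2}≡4, 9^{4}≡5, 9^{8}≡3. So 9^{8} ≡ 3 mod 11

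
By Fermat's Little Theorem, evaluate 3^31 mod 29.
By Fermat: 3^{28} ≡ 1 (mod 29). So 3^{31} = 3^{28} · 3^{3} ≡ 3^{3} ≡ 27 (mod 29)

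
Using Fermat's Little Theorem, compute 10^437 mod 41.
By Fermat: 10^{40} ≡ 1 (mod 41). 437 ≡ 37 (mod 40). So 10^{437} ≡ 10^{37} ≡ 18 (mod 41)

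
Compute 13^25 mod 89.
By repeated squaring (mod 89): 13^{1}≡13, 13^{2}≡80, 13^{4}≡81, 13^{8}≡64, 13^{16}≡2. Then 13^{25} = 13^{16+8+1} ≡ 2 × 64 × 13 ≡ 62 (mod 89)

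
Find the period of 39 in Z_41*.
Powers of 39 mod 41: 39^1≡39, 39^2≡4, 39^3≡33, 39^4≡16, 39^5≡9, 39^6≡23, 39^7≡36, 39^8≡10, 39^9≡21, 39^10≡40, 39^11≡2, 39^12≡37, 39^13≡8, 39^14≡25, 39^15≡32, 39^16≡18, 39^17≡5, 39^18≡31, 39^19≡20, 39^20≡1. So the order of 39 is 20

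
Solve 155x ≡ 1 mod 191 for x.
Since 191 is prime, by Fermat 155^(-1) ≡ 155^{189} ≡ 122 mod 191. Verify: 155 × 122 = 18910 ≡ 1 mod 191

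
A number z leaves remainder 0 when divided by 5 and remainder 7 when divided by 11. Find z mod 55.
M = 5 × 11 = 55. M₁ = 11, y₁ ≡ 1 mod 5. M₂ = 5, y₂ ≡ 9 mod 11. z = 0×11×1 + 7×5×9 ≡ 40 mod 55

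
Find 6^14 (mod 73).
By repeated squaring (mod 73): 6^{1}≡6, 6^{2}≡36, 6^{4}≡55, 6^{8}≡32. Then 6^{14} = 6^{8+4+2} ≡ 32 × 55 × 36 ≡ 69 (mod 73)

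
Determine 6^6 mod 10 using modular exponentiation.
By repeated squaring (mod 10): 6^{1}≡6, 6^{2}≡6, 6^{4}≡6. Then 6^{6} = 6^{4+2} ≡ 6 × 6 ≡ 6 (mod 10)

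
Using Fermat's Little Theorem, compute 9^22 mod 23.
By Fermat's Little Theorem, 9^{22} ≡ 1 mod 23 since 23 is prime and gcd(9, 23) = 1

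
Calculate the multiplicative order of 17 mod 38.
Powers of 17 mod 38: 17^1≡17, 17^2≡23, 17^3≡11, 17^4≡35, 17^5≡25, 17^6≡7, 17^7≡5, 17^8≡9, 17^9≡1. ord_38(17) = 9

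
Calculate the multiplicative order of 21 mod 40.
Powers of 21 mod 40: 21^1≡21, 21^2≡1. ord_40(21) = 2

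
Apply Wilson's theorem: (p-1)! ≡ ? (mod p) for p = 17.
By Wilson's theorem, (16)! ≡ -1 ≡ 16 mod 17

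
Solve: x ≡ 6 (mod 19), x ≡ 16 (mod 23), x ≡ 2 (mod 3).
M = 19 × 23 × 3 = 1311. M₁ = 69, y₁ ≡ 8 (mod 19). M₂ = 57, y₂ ≡ 21 (mod 23). M₃ = 437, y₃ ≡ 2 (mod 3). x = 6×69×8 + 16×57×21 + 2×437×2 ≡ 614 (mod 1311)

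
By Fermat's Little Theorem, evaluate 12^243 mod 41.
By Fermat: 12^{40} ≡ 1 (mod 41). 243 ≡ 3 (mod 40). So 12^{243} ≡ 12^{3} ≡ 6 (mod 41)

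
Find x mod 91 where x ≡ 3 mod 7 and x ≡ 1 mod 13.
M = 7 × 13 = 91. M₁ = 13, y₁ ≡ 6 mod 7. M₂ = 7, y₂ ≡ 2 mod 13. x = 3×13×6 + 1×7×2 ≡ 66 mod 91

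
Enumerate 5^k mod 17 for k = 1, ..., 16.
5^1, 5^2, ..., 5^{16} mod 17: [5, 8, 6, 13, 14, 2, 10, 16, 12, 9, 11, 4, 3, 15, 7, 1]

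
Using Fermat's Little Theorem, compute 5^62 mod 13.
By Fermat: 5^{12} ≡ 1 (mod 13). 62 = 5×12 + 2. So 5^{62} ≡ 5^{2} ≡ 12 (mod 13)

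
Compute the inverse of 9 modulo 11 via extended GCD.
Extended GCD: 9(5) + 11(-4) = 1. So 9^(-1) ≡ 5 (mod 11). Verify: 9 × 5 = 45 ≡ 1 (mod 11)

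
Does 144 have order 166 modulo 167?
144^{83} ≡ 1 (mod 167) and 83 < 166, so ord_167(144) = 83 ≠ 166 and 144 is not a primitive root.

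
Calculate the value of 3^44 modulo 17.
Using Fermat: 3^{16} ≡ 1 (mod 17). 44 ≡ 12 (mod 16). So 3^{44} ≡ 3^{12} ≡ 4 (mod 17)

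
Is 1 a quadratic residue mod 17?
By Euler's criterion: 1^{8} ≡ 1 mod 17. Since this equals 1, 1 is a QR.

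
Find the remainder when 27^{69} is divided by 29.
By Fermat: 27^{28} ≡ 1 (mod 29). 69 = 2×28 + 13. So 27^{69} ≡ 27^{13} ≡ 15 (mod 29)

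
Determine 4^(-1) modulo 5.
Since 5 is prime, by Fermat 4^(-1) ≡ 4^{3} ≡ 4 (mod 5). Verify: 4 × 4 = 16 ≡ 1 (mod 5)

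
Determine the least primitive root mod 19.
g = 2. Powers: [2, 4, 8, 16, 13, 7, 14, ...] generates all 18 non-zero residues.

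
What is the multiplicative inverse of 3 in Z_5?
Since 5 is prime, by Fermat 3^(-1) ≡ 3^{3} ≡ 2 mod 5. Verify: 3 × 2 = 6 ≡ 1 mod 5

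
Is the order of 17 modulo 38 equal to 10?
Powers of 17 mod 38: 17^1≡17, 17^2≡23, 17^3≡11, 17^4≡35, 17^5≡25, 17^6≡7, 17^7≡5, 17^8≡9, 17^9≡1. Already 17^9≡1, so the order is 9 < 10. No, the actual order is 9.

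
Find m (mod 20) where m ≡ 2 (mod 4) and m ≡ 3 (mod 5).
M = 4 × 5 = 20. M₁ = 5, y₁ ≡ 1 (mod 4). M₂ = 4, y₂ ≡ 4 (mod 5). m = 2×5×1 + 3×4×4 ≡ 18 (mod 20)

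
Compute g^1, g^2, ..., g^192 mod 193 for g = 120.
120^1, 120^2, ..., 120^{192} mod 193: [120, 118, 71, 28, 79, 23, 58, 12, 89, 65, 80, 143, 176, 83, 117, 144, 103, 8, 188, 172, 182, 31, 53, 184, 78, 96, 133, 134, 61, 179, 57, 85, 164, 187, 52, 64, 153, 25, 105, 55, 38, 121, 45, 189, 99, 107, 102, 81, 70, 101, 154, 145, 30, 126, 66, 7, 68, 54, 111, 3, 167, 161, 20, 84, 44, 69, 174, 36, 74, 2, 47, 43, 142, 56, 158, 46, 116, 24, 178, 130, 160, 93, 159, 166, 41, 95, 13, 16, 183, 151, 171, 62, 106, 175, 156, 192, 73, 75, 122, 165, 114, 170, 135, 181, 104, 128, 113, 50, 17, 110, 76, 49, 90, 185, 5, 21, 11, 162, 140, 9, 115, 97, 60, 59, 132, 14, 136, 108, 29, 6, 141, 129, 40, 168, 88, 138, 155, 72, 148, 4, 94, 86, 91, 112, 123, 92, 39, 48, 163, 67, 127, 186, 125, 139, 82, 190, 26, 32, 173, 109, 149, 124, 19, 157, 119, 191, 146, 150, 51, 137, 35, 147, 77, 169, 15, 63, 33, 100, 34, 27, 152, 98, 180, 177, 10, 42, 22, 131, 87, 18, 37, 1]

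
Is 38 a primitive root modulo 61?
38^{20} ≡ 1 (mod 61) and 20 < 60, so ord_61(38) = 20 ≠ 60 and 38 is not a primitive root.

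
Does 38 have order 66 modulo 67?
38^{6} ≡ 1 (mod 67) and 6 < 66, so ord_67(38) = 6 ≠ 66 and 38 is not a primitive root.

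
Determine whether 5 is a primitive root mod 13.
5^{4} ≡ 1 (mod 13) and 4 < 12, so ord_13(5) = 4 ≠ 12 and 5 is not a primitive root.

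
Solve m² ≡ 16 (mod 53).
The square roots of 16 mod 53 are 49 and 4. Verify: 49² = 2401 ≡ 16 (mod 53)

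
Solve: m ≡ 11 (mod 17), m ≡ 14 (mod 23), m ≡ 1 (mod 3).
M = 17 × 23 × 3 = 1173. M₁ = 69, y₁ ≡ 1 (mod 17). M₂ = 51, y₂ ≡ 14 (mod 23). M₃ = 391, y₃ ≡ 1 (mod 3). m = 11×69×1 + 14×51×14 + 1×391×1 ≡ 589 (mod 1173)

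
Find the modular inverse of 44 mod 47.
Since 47 is prime, by Fermat 44^(-1) ≡ 44^{45} ≡ 31 mod 47. Verify: 44 × 31 = 1364 ≡ 1 mod 47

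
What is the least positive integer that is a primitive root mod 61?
g = 2. For each prime q|60: 2^{30}≡60, 2^{20}≡47, 2^{12}≡9, none ≡ 1, so ord_61(2) = 60 and 2 is a primitive root.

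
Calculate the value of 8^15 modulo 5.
Using Fermat: 8^{4} ≡ 1 mod 5. 15 ≡ 3 mod 4. So 8^{15} ≡ 8^{3} ≡ 2 mod 5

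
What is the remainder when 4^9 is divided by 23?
By repeated squaring (mod 23): 4^{1}≡4, 4^{2}≡16, 4^{4}≡3, 4^{8}≡9. Then 4^{9} = 4^{8+1} ≡ 9 × 4 ≡ 13 (mod 23)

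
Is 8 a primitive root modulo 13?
8^{4} ≡ 1 (mod 13) and 4 < 12, so ord_13(8) = 4 ≠ 12 and 8 is not a primitive root.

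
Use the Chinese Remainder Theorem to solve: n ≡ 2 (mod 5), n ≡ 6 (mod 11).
M = 5 × 11 = 55. M₁ = 11, y₁ ≡ 1 (mod 5). M₂ = 5, y₂ ≡ 9 (mod 11). n = 2×11×1 + 6×5×9 ≡ 17 (mod 55)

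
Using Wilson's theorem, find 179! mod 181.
(180)! = (179)! × (180) ≡ -1 mod 181. So (179)! ≡ -1 × (180)^(-1) ≡ (-1)×(-1) = 1 mod 181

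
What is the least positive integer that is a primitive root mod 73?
g = 5. Powers: [5, 25, 52, 41, 59, 3, 15, 2, 10, 50, ...] generates all 72 non-zero residues.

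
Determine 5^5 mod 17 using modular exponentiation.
By repeated squaring mod 17: 5^{1}≡5, 5^{2}≡8, 5^{4}≡13. Then 5^{5} = 5^{4+1} ≡ 13 × 5 ≡ 14 mod 17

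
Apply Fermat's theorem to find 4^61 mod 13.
By Fermat: 4^{12} ≡ 1 mod 13. 61 = 5×12 + 1. So 4^{61} ≡ 4^{1} ≡ 4 mod 13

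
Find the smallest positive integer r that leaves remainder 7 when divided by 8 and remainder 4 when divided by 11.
M = 8 × 11 = 88. M₁ = 11, y₁ ≡ 3 mod 8. M₂ = 8, y₂ ≡ 7 mod 11. r = 7×11×3 + 4×8×7 ≡ 15 mod 88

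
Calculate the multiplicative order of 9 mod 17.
Powers of 9 mod 17: 9^1≡9, 9^2≡13, 9^3≡15, 9^4≡16, 9^5≡8, 9^6≡4, 9^7≡2, 9^8≡1. ord_17(9) = 8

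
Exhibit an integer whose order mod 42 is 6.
23 has order 6 mod 42 since 23^{6} ≡ 1 mod 42 and no smaller power works.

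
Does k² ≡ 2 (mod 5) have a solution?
By Euler's criterion: 2^{2} ≡ 4 (mod 5). Since this equals -1 (≡ 4), 2 is not a QR.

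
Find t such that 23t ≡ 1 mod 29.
Since 29 is prime, by Fermat 23^(-1) ≡ 23^{27} ≡ 24 mod 29. Verify: 23 × 24 = 552 ≡ 1 mod 29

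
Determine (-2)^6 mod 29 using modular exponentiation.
By repeated squaring (mod 29): (-2)^{1}≡27, (-2)^{2}≡4, (-2)^{4}≡16. Then (-2)^{6} = (-2)^{4+2} ≡ 16 × 4 ≡ 6 (mod 29)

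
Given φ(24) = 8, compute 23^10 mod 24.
By Euler: 23^{8} ≡ 1 mod 24 since gcd(23, 24) = 1. 10 = 1×8 + 2. So 23^{10} ≡ 23^{2} ≡ 1 mod 24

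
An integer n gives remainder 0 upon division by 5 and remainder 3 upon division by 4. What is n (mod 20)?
M = 5 × 4 = 20. M₁ = 4, y₁ ≡ 4 (mod 5). M₂ = 5, y₂ ≡ 1 (mod 4). n = 0×4×4 + 3×5×1 ≡ 15 (mod 20)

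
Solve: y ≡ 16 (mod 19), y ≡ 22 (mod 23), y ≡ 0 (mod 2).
M = 19 × 23 × 2 = 874. M₁ = 46, y₁ ≡ 12 (mod 19). M₂ = 38, y₂ ≡ 20 (mod 23). M₃ = 437, y₃ ≡ 1 (mod 2). y = 16×46×12 + 22×38×20 + 0×437×1 ≡ 206 (mod 874)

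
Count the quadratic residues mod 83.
The squaring map on Z_83* is 2-to-1, so there are (82)/2 = 41 QRs.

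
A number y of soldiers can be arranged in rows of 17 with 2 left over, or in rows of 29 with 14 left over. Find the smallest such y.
M = 17 × 29 = 493. M₁ = 29, y₁ ≡ 10 mod 17. M₂ = 17, y₂ ≡ 12 mod 29. y = 2×29×10 + 14×17×12 ≡ 478 mod 493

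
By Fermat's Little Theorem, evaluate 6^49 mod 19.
By Fermat: 6^{18} ≡ 1 mod 19. 49 = 2×18 + 13. So 6^{49} ≡ 6^{13} ≡ 4 mod 19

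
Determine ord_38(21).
Powers of 21 mod 38: 21^1≡21, 21^2≡23, 21^3≡27, 21^4≡35, 21^5≡13, 21^6≡7, 21^7≡33, 21^8≡9, 21^9≡37, 21^10≡17, 21^11≡15, 21^12≡11, 21^13≡3, 21^14≡25, 21^15≡31, 21^16≡5, 21^17≡29, 21^18≡1. So the order of 21 is 18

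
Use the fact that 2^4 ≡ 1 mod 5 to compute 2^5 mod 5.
By Fermat: 2^{4} ≡ 1 mod 5. So 2^{5} = 2^{4} · 2^{1} ≡ 2^{1} ≡ 2 mod 5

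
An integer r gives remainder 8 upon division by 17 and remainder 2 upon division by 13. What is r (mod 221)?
M = 17 × 13 = 221. M₁ = 13, y₁ ≡ 4 (mod 17). M₂ = 17, y₂ ≡ 10 (mod 13). r = 8×13×4 + 2×17×10 ≡ 93 (mod 221)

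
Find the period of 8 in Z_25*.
Powers of 8 mod 25: 8^1≡8, 8^2≡14, 8^3≡12, 8^4≡21, 8^5≡18, 8^6≡19, 8^7≡2, 8^8≡16, 8^9≡3, 8^10≡24, 8^11≡17, 8^12≡11, 8^13≡13, 8^14≡4, 8^15≡7, 8^16≡6, 8^17≡23, 8^18≡9, 8^19≡22, 8^20≡1. So the order of 8 is 20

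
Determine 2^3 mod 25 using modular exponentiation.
2^{3} = 8 ≡ 8 mod 25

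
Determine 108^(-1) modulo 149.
Since 149 is prime, by Fermat 108^(-1) ≡ 108^{147} ≡ 109 mod 149. Verify: 108 × 109 = 11772 ≡ 1 mod 149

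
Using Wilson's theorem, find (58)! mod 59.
By Wilson's theorem, (58)! ≡ -1 ≡ 58 mod 59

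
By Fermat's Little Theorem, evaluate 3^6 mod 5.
By Fermat: 3^{4} ≡ 1 (mod 5). So 3^{6} = 3^{4} · 3^{2} ≡ 3^{2} ≡ 4 (mod 5)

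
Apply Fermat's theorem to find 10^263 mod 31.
By Fermat: 10^{30} ≡ 1 mod 31. 263 ≡ 23 mod 30. So 10^{263} ≡ 10^{23} ≡ 14 mod 31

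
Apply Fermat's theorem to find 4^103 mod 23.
By Fermat: 4^{22} ≡ 1 mod 23. 103 = 4×22 + 15. So 4^{103} ≡ 4^{15} ≡ 3 mod 23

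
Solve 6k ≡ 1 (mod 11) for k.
Since 11 is prime, by Fermat 6^(-1) ≡ 6^{9} ≡ 2 (mod 11). Verify: 6 × 2 = 12 ≡ 1 (mod 11)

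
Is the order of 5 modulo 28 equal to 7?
Powers of 5 mod 28: 5^1≡5, 5^2≡25, 5^3≡13, 5^4≡9, 5^5≡17, 5^6≡1. Already 5^6≡1, so the order is 6 < 7. No, the actual order is 6.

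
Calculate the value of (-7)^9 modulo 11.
By repeated squaring mod 11: (-7)^{1}≡4, (-7)^{2}≡5, (-7)^{4}≡3, (-7)^{8}≡9. Then (-7)^{9} = (-7)^{8+1} ≡ 9 × 4 ≡ 3 mod 11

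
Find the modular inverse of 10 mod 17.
Since 17 is prime, by Fermat 10^(-1) ≡ 10^{15} ≡ 12 mod 17. Verify: 10 × 12 = 120 ≡ 1 mod 17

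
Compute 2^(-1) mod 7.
Since 7 is prime, by Fermat 2^(-1) ≡ 2^{5} ≡ 4 mod 7. Verify: 2 × 4 = 8 ≡ 1 mod 7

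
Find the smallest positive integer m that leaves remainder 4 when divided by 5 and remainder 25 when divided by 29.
M = 5 × 29 = 145. M₁ = 29, y₁ ≡ 4 (mod 5). M₂ = 5, y₂ ≡ 6 (mod 29). m = 4×29×4 + 25×5×6 ≡ 54 (mod 145)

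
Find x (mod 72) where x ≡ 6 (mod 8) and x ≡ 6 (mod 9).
M = 8 × 9 = 72. M₁ = 9, y₁ ≡ 1 (mod 8). M₂ = 8, y₂ ≡ 8 (mod 9). x = 6×9×1 + 6×8×8 ≡ 6 (mod 72)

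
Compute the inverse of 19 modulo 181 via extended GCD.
Extended GCD: 19(-19) + 181(2) = 1. So 19^(-1) ≡ -19 ≡ 162 (mod 181). Verify: 19 × 162 = 3078 ≡ 1 (mod 181)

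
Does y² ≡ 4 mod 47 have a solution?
By Euler's criterion: 4^{23} ≡ 1 mod 47. Since this equals 1, 4 is a QR.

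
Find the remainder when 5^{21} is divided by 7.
By Fermat: 5^{6} ≡ 1 (mod 7). 21 = 3×6 + 3. So 5^{21} ≡ 5^{3} ≡ 6 (mod 7)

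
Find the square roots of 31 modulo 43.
The square roots of 31 mod 43 are 17 and 26. Verify: 17² = 289 ≡ 31 (mod 43)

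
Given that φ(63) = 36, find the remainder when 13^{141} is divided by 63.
By Euler: 13^{36} ≡ 1 (mod 63) since gcd(13, 63) = 1. 141 = 3×36 + 33. So 13^{141} ≡ 13^{33} ≡ 55 (mod 63)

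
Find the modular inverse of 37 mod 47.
Since 47 is prime, by Fermat 37^(-1) ≡ 37^{45} ≡ 14 (mod 47). Verify: 37 × 14 = 518 ≡ 1 (mod 47)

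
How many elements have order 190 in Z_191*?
Number of primitive roots mod 191 = φ(p-1) = φ(190) = 72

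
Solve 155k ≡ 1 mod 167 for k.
Since 167 is prime, by Fermat 155^(-1) ≡ 155^{165} ≡ 153 mod 167. Verify: 155 × 153 = 23715 ≡ 1 mod 167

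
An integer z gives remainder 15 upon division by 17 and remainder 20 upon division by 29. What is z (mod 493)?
M = 17 × 29 = 493. M₁ = 29, y₁ ≡ 10 (mod 17). M₂ = 17, y₂ ≡ 12 (mod 29). z = 15×29×10 + 20×17×12 ≡ 49 (mod 493)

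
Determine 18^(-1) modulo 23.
Since 23 is prime, by Fermat 18^(-1) ≡ 18^{21} ≡ 9 mod 23. Verify: 18 × 9 = 162 ≡ 1 mod 23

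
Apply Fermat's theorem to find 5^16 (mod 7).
By Fermat: 5^{6} ≡ 1 (mod 7). 16 = 2×6 + 4. So 5^{16} ≡ 5^{4} ≡ 2 (mod 7)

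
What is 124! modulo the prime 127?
(126)! = (124)! × (125) × (126) ≡ -1 mod 127. So (124)! ≡ -1 × [(126)(125)]^(-1) ≡ 63 mod 127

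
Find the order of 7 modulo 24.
Powers of 7 mod 24: 7^1≡7, 7^2≡1. ord_24(7) = 2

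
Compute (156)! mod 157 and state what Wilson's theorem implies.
(156)! mod 157 = 156. Since this equals -1 (mod 157), Wilson confirms 157 is prime.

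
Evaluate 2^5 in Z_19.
By repeated squaring mod 19: 2^{1}≡2, 2^{2}≡4, 2^{4}≡16. Then 2^{5} = 2^{4+1} ≡ 16 × 2 ≡ 13 mod 19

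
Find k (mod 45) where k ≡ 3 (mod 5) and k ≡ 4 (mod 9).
M = 5 × 9 = 45. M₁ = 9, y₁ ≡ 4 (mod 5). M₂ = 5, y₂ ≡ 2 (mod 9). k = 3×9×4 + 4×5×2 ≡ 13 (mod 45)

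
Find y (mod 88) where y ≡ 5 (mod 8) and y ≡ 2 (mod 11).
M = 8 × 11 = 88. M₁ = 11, y₁ ≡ 3 (mod 8). M₂ = 8, y₂ ≡ 7 (mod 11). y = 5×11×3 + 2×8×7 ≡ 13 (mod 88)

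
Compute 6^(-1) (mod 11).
Since 11 is prime, by Fermat 6^(-1) ≡ 6^{9} ≡ 2 (mod 11). Verify: 6 × 2 = 12 ≡ 1 (mod 11)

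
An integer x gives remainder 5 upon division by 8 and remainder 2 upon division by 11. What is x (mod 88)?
M = 8 × 11 = 88. M₁ = 11, y₁ ≡ 3 (mod 8). M₂ = 8, y₂ ≡ 7 (mod 11). x = 5×11×3 + 2×8×7 ≡ 13 (mod 88)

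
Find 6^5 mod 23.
By repeated squaring mod 23: 6^{1}≡6, 6^{2}≡13, 6^{4}≡8. Then 6^{5} = 6^{4+1} ≡ 8 × 6 ≡ 2 mod 23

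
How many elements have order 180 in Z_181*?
Number of primitive roots mod 181 = φ(p-1) = φ(180) = 48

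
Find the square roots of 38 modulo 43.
The square roots of 38 mod 43 are 9 and 34. Verify: 9² = 81 ≡ 38 mod 43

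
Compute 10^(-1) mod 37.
Since 37 is prime, by Fermat 10^(-1) ≡ 10^{35} ≡ 26 mod 37. Verify: 10 × 26 = 260 ≡ 1 mod 37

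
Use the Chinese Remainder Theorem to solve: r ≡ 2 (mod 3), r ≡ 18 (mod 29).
M = 3 × 29 = 87. M₁ = 29, y₁ ≡ 2 (mod 3). M₂ = 3, y₂ ≡ 10 (mod 29). r = 2×29×2 + 18×3×10 ≡ 47 (mod 87)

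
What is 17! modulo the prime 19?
(18)! = (17)! × (18) ≡ -1 mod 19. So (17)! ≡ -1 × (18)^(-1) ≡ (-1)×(-1) = 1 mod 19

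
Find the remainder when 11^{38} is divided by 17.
By Fermat: 11^{16} ≡ 1 (mod 17). 38 = 2×16 + 6. So 11^{38} ≡ 11^{6} ≡ 8 (mod 17)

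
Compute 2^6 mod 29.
By repeated squaring (mod 29): 2^{1}≡2, 2^{2}≡4, 2^{4}≡16. Then 2^{6} = 2^{4+2} ≡ 16 × 4 ≡ 6 (mod 29)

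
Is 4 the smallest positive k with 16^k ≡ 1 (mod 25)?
Powers of 16 mod 25: 16^1≡16, 16^2≡6, 16^3≡21, 16^4≡11, 16^5≡1. 16^4≡11≢1, so ord ≠ 4. No, the actual order is 5.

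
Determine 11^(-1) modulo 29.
Since 29 is prime, by Fermat 11^(-1) ≡ 11^{27} ≡ 8 (mod 29). Verify: 11 × 8 = 88 ≡ 1 (mod 29)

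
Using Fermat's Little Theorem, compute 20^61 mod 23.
By Fermat: 20^{22} ≡ 1 (mod 23). 61 = 2×22 + 17. So 20^{61} ≡ 20^{17} ≡ 7 (mod 23)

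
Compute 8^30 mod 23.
Using Fermat: 8^{22} ≡ 1 mod 23. 30 ≡ 8 mod 22. So 8^{30} ≡ 8^{8} ≡ 4 mod 23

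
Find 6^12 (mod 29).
By repeated squaring (mod 29): 6^{1}≡6, 6^{2}≡7, 6^{4}≡20, 6^{8}≡23. Then 6^{12} = 6^{8+4} ≡ 23 × 20 ≡ 25 (mod 29)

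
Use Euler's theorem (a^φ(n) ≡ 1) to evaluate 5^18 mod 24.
By Euler: 5^{8} ≡ 1 mod 24 since gcd(5, 24) = 1. 18 = 2×8 + 2. So 5^{18} ≡ 5^{2} ≡ 1 mod 24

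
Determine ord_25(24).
Powers of 24 mod 25: 24^1≡24, 24^2≡1. Order = 2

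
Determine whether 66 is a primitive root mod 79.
ord_79(66) divides 78. For each prime q|78: 66^{39}≡78, 66^{26}≡23, 66^{6}≡67, none ≡ 1. So 66 has order 78 and is a primitive root mod 79.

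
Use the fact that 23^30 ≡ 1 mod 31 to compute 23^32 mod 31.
By Fermat: 23^{30} ≡ 1 mod 31. So 23^{32} = 23^{30} · 23^{2} ≡ 23^{2} ≡ 2 mod 31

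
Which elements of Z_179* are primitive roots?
There are φ(178) = 88 primitive roots mod 179: {2, 6, 7, 8, 10, 11, 18, 21, 23, 24, 26, 28, 30, 32, 33, 34, 35, 37, 38, 40, 41, 44, 50, 53, 54, 55, 58, 62, 63, 69, 71, 72, 73, 78, 79, 84, 86, 90, 91, 92, 94, 96, 97, 98, 99, 102, 103, 104, 105, 109, 111, 112, 113, 114, 115, 118, 119, 120, 122, 123, 127, 128, 130, 131, 132, 133, 134, 136, 137, 140, 143, 148, 150, 152, 154, 157, 159, 160, 162, 163, 164, 165, 166, 167, 170, 174, 175, 176}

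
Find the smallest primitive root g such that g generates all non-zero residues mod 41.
g = 6. For each prime q|40: 6^{20}≡40, 6^{8}≡10, none ≡ 1, so ord_41(6) = 40 and 6 is a primitive root.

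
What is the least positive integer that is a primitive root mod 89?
g = 3. For each prime q|88: 3^{44}≡88, 3^{8}≡64, none ≡ 1, so ord_89(3) = 88 and 3 is a primitive root.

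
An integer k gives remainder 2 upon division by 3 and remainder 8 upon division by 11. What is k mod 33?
M = 3 × 11 = 33. M₁ = 11, y₁ ≡ 2 mod 3. M₂ = 3, y₂ ≡ 4 mod 11. k = 2×11×2 + 8×3×4 ≡ 8 mod 33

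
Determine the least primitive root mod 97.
g = 5. For each prime q|96: 5^{48}≡96, 5^{32}≡35, none ≡ 1, so ord_97(5) = 96 and 5 is a primitive root.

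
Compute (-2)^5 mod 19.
By repeated squaring mod 19: (-2)^{1}≡17, (-2)^{2}≡4, (-2)^{4}≡16. Then (-2)^{5} = (-2)^{4+1} ≡ 16 × 17 ≡ 6 mod 19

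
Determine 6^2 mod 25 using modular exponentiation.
6^{2} = 36 ≡ 11 (mod 25)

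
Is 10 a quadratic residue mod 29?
By Euler's criterion: 10^{14} ≡ 28 (mod 29). Since this equals -1 (≡ 28), 10 is not a QR.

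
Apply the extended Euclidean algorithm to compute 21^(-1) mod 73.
Extended GCD: 21(7) + 73(-2) = 1. So 21^(-1) ≡ 7 (mod 73). Verify: 21 × 7 = 147 ≡ 1 (mod 73)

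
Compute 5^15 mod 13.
Using Fermat: 5^{12} ≡ 1 mod 13. 15 ≡ 3 mod 12. So 5^{15} ≡ 5^{3} ≡ 8 mod 13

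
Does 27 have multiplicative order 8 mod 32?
Powers of 27 mod 32: 27^1≡27, 27^2≡25, 27^3≡3, 27^4≡17, 27^5≡11, 27^6≡9, 27^7≡19, 27^8≡1. First k with 27^k≡1 is k=8. Yes, ord_32(27) = 8.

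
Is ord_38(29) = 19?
Powers of 29 mod 38: 29^1≡29, 29^2≡5, 29^3≡31, 29^4≡25, 29^5≡3, 29^6≡11, 29^7≡15, 29^8≡17, 29^9≡37, 29^10≡9, 29^11≡33, 29^12≡7, 29^13≡13, 29^14≡35, 29^15≡27, 29^16≡23, 29^17≡21, 29^18≡1. Already 29^18≡1, so the order is 18 < 19. No, the actual order is 18.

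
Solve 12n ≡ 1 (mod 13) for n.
Since 13 is prime, by Fermat 12^(-1) ≡ 12^{11} ≡ 12 (mod 13). Verify: 12 × 12 = 144 ≡ 1 (mod 13)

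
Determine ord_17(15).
Powers of 15 mod 17: 15^1≡15, 15^2≡4, 15^3≡9, 15^4≡16, 15^5≡2, 15^6≡13, 15^7≡8, 15^8≡1. So the order of 15 is 8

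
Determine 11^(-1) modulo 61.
Since 61 is prime, by Fermat 11^(-1) ≡ 11^{59} ≡ 50 (mod 61). Verify: 11 × 50 = 550 ≡ 1 (mod 61)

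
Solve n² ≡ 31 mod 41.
The square roots of 31 mod 41 are 20 and 21. Verify: 20² = 400 ≡ 31 mod 41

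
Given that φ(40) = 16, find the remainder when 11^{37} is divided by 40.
By Euler: 11^{16} ≡ 1 (mod 40) since gcd(11, 40) = 1. 37 = 2×16 + 5. So 11^{37} ≡ 11^{5} ≡ 11 (mod 40)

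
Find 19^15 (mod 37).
By repeated squaring (mod 37): 19^{1}≡19, 19^{2}≡28, 19^{4}≡7, 19^{8}≡12. Then 19^{15} = 19^{8+4+2+1} ≡ 12 × 7 × 28 × 19 ≡ 29 (mod 37)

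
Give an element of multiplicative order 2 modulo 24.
19 has order 2 mod 24 since 19^{2} ≡ 1 mod 24 and no smaller power works.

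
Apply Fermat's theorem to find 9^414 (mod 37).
By Fermat: 9^{36} ≡ 1 (mod 37). 414 ≡ 18 (mod 36). So 9^{414} ≡ 9^{18} ≡ 1 (mod 37)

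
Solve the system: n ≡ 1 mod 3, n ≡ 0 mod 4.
M = 3 × 4 = 12. M₁ = 4, y₁ ≡ 1 mod 3. M₂ = 3, y₂ ≡ 3 mod 4. n = 1×4×1 + 0×3×3 ≡ 4 mod 12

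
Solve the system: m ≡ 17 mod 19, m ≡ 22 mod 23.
M = 19 × 23 = 437. M₁ = 23, y₁ ≡ 5 mod 19. M₂ = 19, y₂ ≡ 17 mod 23. m = 17×23×5 + 22×19×17 ≡ 321 mod 437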